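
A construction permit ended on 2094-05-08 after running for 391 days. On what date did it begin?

Counting back 391 days from May 8, 2094.
Going back 8 days from May 8, 2094 reaches the end of the previous month; 391 − 8 = 383 left.
April 2094 has 30 days: 383 − 30 = 353 left.
March 2094 has 31 days: 353 − 31 = 322 left.
February 2094 has 28 days (2094 is not a leap year): 322 − 28 = 294 left.
January 2094 has 31 days: 294 − 31 = 263 left.
December 2093 has 31 days: 263 − 31 = 232 left.
November 2093 has 30 days: 232 − 30 = 202 left.
October 2093 has 31 days: 202 − 31 = 171 left.
September 2093 has 30 days: 171 − 30 = 141 left.
August 2093 has 31 days: 141 − 31 = 110 left.
July 2093 has 31 days: 110 − 31 = 79 left.
June 2093 has 30 days: 79 − 30 = 49 left.
May 2093 has 31 days: 49 − 31 = 18 left.
April 2093 has 30 days; 30 − 18 = 12 → April 12, 2093.

April 12, 2093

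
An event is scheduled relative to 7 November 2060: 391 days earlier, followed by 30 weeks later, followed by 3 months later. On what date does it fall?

August 10, 2060

Counting back 391 days from November 7, 2060:
Going back 7 days from November 7, 2060 reaches the end of the previous month; 391 − 7 = 384 left.
October 2060 has 31 days: 384 − 31 = 353 left.
September 2060 has 30 days: 353 − 30 = 323 left.
August 2060 has 31 days: 323 − 31 = 292 left.
July 2060 has 31 days: 292 − 31 = 261 left.
June 2060 has 30 days: 261 − 30 = 231 left.
May 2060 has 31 days: 231 − 31 = 200 left.
April 2060 has 30 days: 200 − 30 = 170 left.
March 2060 has 31 days: 170 − 31 = 139 left.
February 2060 has 29 days (2060 is a leap year): 139 − 29 = 110 left.
January 2060 has 31 days: 110 − 31 = 79 left.
December 2059 has 31 days: 79 − 31 = 48 left.
November 2059 has 30 days: 48 − 30 = 18 left.
October 2059 has 31 days; 31 − 18 = 13 → October 13, 2059.
Adding 30 weeks (= 210 days) from October 13, 2059:
October has 31 days, so 31 − 13 = 18 days remain after October 13, 2059; 210 − 18 = 192 left.
November 2059 has 30 days: 192 − 30 = 162 left.
December 2059 has 31 days: 162 − 31 = 131 left.
January 2060 has 31 days: 131 − 31 = 100 left.
February 2060 has 29 days (2060 is a leap year): 100 − 29 = 71 left.
March 2060 has 31 days: 71 − 31 = 40 left.
April 2060 has 30 days: 40 − 30 = 10 left.
10 days into May 2060 → May 10, 2060.
Adding 3 months from May 10, 2060:
month 5 + 3 = 8 → August 2060.
Day 10 is valid in August, giving August 10, 2060.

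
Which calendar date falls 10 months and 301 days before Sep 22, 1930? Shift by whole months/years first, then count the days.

January 25, 1929

Counting back 10 months and 301 days from September 22, 1930: first the month/year part, then the days.
month 9 − 10 = -1, which is month 11 of year 1929 → November 1929.
Day 22 is valid in November, giving November 22, 1929.
Now subtract 301 days from November 22, 1929.
Going back 22 days from November 22, 1929 reaches the end of the previous month; 301 − 22 = 279 left.
October 1929 has 31 days: 279 − 31 = 248 left.
September 1929 has 30 days: 248 − 30 = 218 left.
August 1929 has 31 days: 218 − 31 = 187 left.
July 1929 has 31 days: 187 − 31 = 156 left.
June 1929 has 30 days: 156 − 30 = 126 left.
May 1929 has 31 days: 126 − 31 = 95 left.
April 1929 has 30 days: 95 − 30 = 65 left.
March 1929 has 31 days: 65 − 31 = 34 left.
February 1929 has 28 days (1929 is not a leap year): 34 − 28 = 6 left.
January 1929 has 31 days; 31 − 6 = 25 → January 25, 1929.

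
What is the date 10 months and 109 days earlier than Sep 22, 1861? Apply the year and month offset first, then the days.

Going back 10 months and 109 days from September 22, 1861: first the month/year part, then the days.
month 9 − 10 = -1, which is month 11 of year 1860 → November 1860.
Day 22 is valid in November, giving November 22, 1860.
Now subtract 109 days from November 22, 1860.
Going back 22 days from November 22, 1860 reaches the end of the previous month; 109 − 22 = 87 left.
October 1860 has 31 days: 87 − 31 = 56 left.
September 1860 has 30 days: 56 − 30 = 26 left.
August 1860 has 31 days; 31 − 26 = 5 → August 5, 1860.

August 5, 1860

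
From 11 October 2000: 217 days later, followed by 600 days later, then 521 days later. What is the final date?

June 10, 2004

Adding 217 days from October 11, 2000:
October has 31 days, so 31 − 11 = 20 days remain after October 11, 2000; 217 − 20 = 197 left.
November 2000 has 30 days: 197 − 30 = 167 left.
December 2000 has 31 days: 167 − 31 = 136 left.
January 2001 has 31 days: 136 − 31 = 105 left.
February 2001 has 28 days (2001 is not a leap year): 105 − 28 = 77 left.
March 2001 has 31 days: 77 − 31 = 46 left.
April 2001 has 30 days: 46 − 30 = 16 left.
16 days into May 2001 → May 16, 2001.
Advancing 600 days from May 16, 2001:
May has 31 days, so 31 − 16 = 15 days remain after May 16, 2001; 600 − 15 = 585 left.
June 2001 has 30 days: 585 − 30 = 555 left.
July 2001 has 31 days: 555 − 31 = 524 left.
August 2001 has 31 days: 524 − 31 = 493 left.
September 2001 has 30 days: 493 − 30 = 463 left.
October 2001 has 31 days: 463 − 31 = 432 left.
November 2001 has 30 days: 432 − 30 = 402 left.
December 2001 has 31 days: 402 − 31 = 371 left.
January 2002 has 31 days: 371 − 31 = 340 left.
February 2002 has 28 days (2002 is not a leap year): 340 − 28 = 312 left.
March 2002 has 31 days: 312 − 31 = 281 left.
April 2002 has 30 days: 281 − 30 = 251 left.
May 2002 has 31 days: 251 − 31 = 220 left.
June 2002 has 30 days: 220 − 30 = 190 left.
July 2002 has 31 days: 190 − 31 = 159 left.
August 2002 has 31 days: 159 − 31 = 128 left.
September 2002 has 30 days: 128 − 30 = 98 left.
October 2002 has 31 days: 98 − 31 = 67 left.
November 2002 has 30 days: 67 − 30 = 37 left.
December 2002 has 31 days: 37 − 31 = 6 left.
6 days into January 2003 → January 6, 2003.
Adding 521 days from January 6, 2003:
January has 31 days, so 31 − 6 = 25 days remain after January 6, 2003; 521 − 25 = 496 left.
February 2003 has 28 days (2003 is not a leap year): 496 − 28 = 468 left.
March 2003 has 31 days: 468 − 31 = 437 left.
April 2003 has 30 days: 437 − 30 = 407 left.
May 2003 has 31 days: 407 − 31 = 376 left.
June 2003 has 30 days: 376 − 30 = 346 left.
July 2003 has 31 days: 346 − 31 = 315 left.
August 2003 has 31 days: 315 − 31 = 284 left.
September 2003 has 30 days: 284 − 30 = 254 left.
October 2003 has 31 days: 254 − 31 = 223 left.
November 2003 has 30 days: 223 − 30 = 193 left.
December 2003 has 31 days: 193 − 31 = 162 left.
January 2004 has 31 days: 162 − 31 = 131 left.
February 2004 has 29 days (2004 is a leap year): 131 − 29 = 102 left.
March 2004 has 31 days: 102 − 31 = 71 left.
April 2004 has 30 days: 71 − 30 = 41 left.
May 2004 has 31 days: 41 − 31 = 10 left.
10 days into June 2004 → June 10, 2004.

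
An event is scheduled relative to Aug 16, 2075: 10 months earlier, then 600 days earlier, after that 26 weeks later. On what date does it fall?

August 24, 2073

Going back 10 months from August 16, 2075:
month 8 − 10 = -2, which is month 10 of year 2074 → October 2074.
Day 16 is valid in October, giving October 16, 2074.
Subtracting 600 days from October 16, 2074:
Going back 16 days from October 16, 2074 reaches the end of the previous month; 600 − 16 = 584 left.
September 2074 has 30 days: 584 − 30 = 554 left.
August 2074 has 31 days: 554 − 31 = 523 left.
July 2074 has 31 days: 523 − 31 = 492 left.
June 2074 has 30 days: 492 − 30 = 462 left.
May 2074 has 31 days: 462 − 31 = 431 left.
April 2074 has 30 days: 431 − 30 = 401 left.
March 2074 has 31 days: 401 − 31 = 370 left.
February 2074 has 28 days (2074 is not a leap year): 370 − 28 = 342 left.
January 2074 has 31 days: 342 − 31 = 311 left.
December 2073 has 31 days: 311 − 31 = 280 left.
November 2073 has 30 days: 280 − 30 = 250 left.
October 2073 has 31 days: 250 − 31 = 219 left.
September 2073 has 30 days: 219 − 30 = 189 left.
August 2073 has 31 days: 189 − 31 = 158 left.
July 2073 has 31 days: 158 − 31 = 127 left.
June 2073 has 30 days: 127 − 30 = 97 left.
May 2073 has 31 days: 97 − 31 = 66 left.
April 2073 has 30 days: 66 − 30 = 36 left.
March 2073 has 31 days: 36 − 31 = 5 left.
February 2073 has 28 days; 28 − 5 = 23 → February 23, 2073.
Adding 26 weeks (= 182 days) from February 23, 2073:
February has 28 days, so 28 − 23 = 5 days remain after February 23, 2073; 182 − 5 = 177 left.
March 2073 has 31 days: 177 − 31 = 146 left.
April 2073 has 30 days: 146 − 30 = 116 left.
May 2073 has 31 days: 116 − 31 = 85 left.
June 2073 has 30 days: 85 − 30 = 55 left.
July 2073 has 31 days: 55 − 31 = 24 left.
24 days into August 2073 → August 24, 2073.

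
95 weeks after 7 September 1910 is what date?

Adding 95 weeks = 665 days from September 7, 1910.
September has 30 days, so 30 − 7 = 23 days remain after September 7, 1910; 665 − 23 = 642 left.
October 1910 has 31 days: 642 − 31 = 611 left.
November 1910 has 30 days: 611 − 30 = 581 left.
December 1910 has 31 days: 581 − 31 = 550 left.
January 1911 has 31 days: 550 − 31 = 519 left.
February 1911 has 28 days (1911 is not a leap year): 519 − 28 = 491 left.
March 1911 has 31 days: 491 − 31 = 460 left.
April 1911 has 30 days: 460 − 30 = 430 left.
May 1911 has 31 days: 430 − 31 = 399 left.
June 1911 has 30 days: 399 − 30 = 369 left.
July 1911 has 31 days: 369 − 31 = 338 left.
August 1911 has 31 days: 338 − 31 = 307 left.
September 1911 has 30 days: 307 − 30 = 277 left.
October 1911 has 31 days: 277 − 31 = 246 left.
November 1911 has 30 days: 246 − 30 = 216 left.
December 1911 has 31 days: 216 − 31 = 185 left.
January 1912 has 31 days: 185 − 31 = 154 left.
February 1912 has 29 days (1912 is a leap year): 154 − 29 = 125 left.
March 1912 has 31 days: 125 − 31 = 94 left.
April 1912 has 30 days: 94 − 30 = 64 left.
May 1912 has 31 days: 64 − 31 = 33 left.
June 1912 has 30 days: 33 − 30 = 3 left.
3 days into July 1912 → July 3, 1912.

July 3, 1912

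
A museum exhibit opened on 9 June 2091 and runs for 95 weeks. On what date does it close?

Counting forward 95 weeks = 665 days from June 9, 2091.
June has 30 days, so 30 − 9 = 21 days remain after June 9, 2091; 665 − 21 = 644 left.
July 2091 has 31 days: 644 − 31 = 613 left.
August 2091 has 31 days: 613 − 31 = 582 left.
September 2091 has 30 days: 582 − 30 = 552 left.
October 2091 has 31 days: 552 − 31 = 521 left.
November 2091 has 30 days: 521 − 30 = 491 left.
December 2091 has 31 days: 491 − 31 = 460 left.
January 2092 has 31 days: 460 − 31 = 429 left.
February 2092 has 29 days (2092 is a leap year): 429 − 29 = 400 left.
March 2092 has 31 days: 400 − 31 = 369 left.
April 2092 has 30 days: 369 − 30 = 339 left.
May 2092 has 31 days: 339 − 31 = 308 left.
June 2092 has 30 days: 308 − 30 = 278 left.
July 2092 has 31 days: 278 − 31 = 247 left.
August 2092 has 31 days: 247 − 31 = 216 left.
September 2092 has 30 days: 216 − 30 = 186 left.
October 2092 has 31 days: 186 − 31 = 155 left.
November 2092 has 30 days: 155 − 30 = 125 left.
December 2092 has 31 days: 125 − 31 = 94 left.
January 2093 has 31 days: 94 − 31 = 63 left.
February 2093 has 28 days (2093 is not a leap year): 63 − 28 = 35 left.
March 2093 has 31 days: 35 − 31 = 4 left.
4 days into April 2093 → April 4, 2093.

April 4, 2093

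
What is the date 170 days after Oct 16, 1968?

April 4, 1969

Advancing 170 days from October 16, 1968.
October has 31 days, so 31 − 16 = 15 days remain after October 16, 1968; 170 − 15 = 155 left.
November 1968 has 30 days: 155 − 30 = 125 left.
December 1968 has 31 days: 125 − 31 = 94 left.
January 1969 has 31 days: 94 − 31 = 63 left.
February 1969 has 28 days (1969 is not a leap year): 63 − 28 = 35 left.
March 1969 has 31 days: 35 − 31 = 4 left.
4 days into April 1969 → April 4, 1969.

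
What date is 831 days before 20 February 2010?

November 12, 2007

Subtracting 831 days from February 20, 2010.
Going back 20 days from February 20, 2010 reaches the end of the previous month; 831 − 20 = 811 left.
January 2010 has 31 days: 811 − 31 = 780 left.
December 2009 has 31 days: 780 − 31 = 749 left.
November 2009 has 30 days: 749 − 30 = 719 left.
October 2009 has 31 days: 719 − 31 = 688 left.
September 2009 has 30 days: 688 − 30 = 658 left.
August 2009 has 31 days: 658 − 31 = 627 left.
July 2009 has 31 days: 627 − 31 = 596 left.
June 2009 has 30 days: 596 − 30 = 566 left.
May 2009 has 31 days: 566 − 31 = 535 left.
April 2009 has 30 days: 535 − 30 = 505 left.
March 2009 has 31 days: 505 − 31 = 474 left.
February 2009 has 28 days (2009 is not a leap year): 474 − 28 = 446 left.
January 2009 has 31 days: 446 − 31 = 415 left.
December 2008 has 31 days: 415 − 31 = 384 left.
November 2008 has 30 days: 384 − 30 = 354 left.
October 2008 has 31 days: 354 − 31 = 323 left.
September 2008 has 30 days: 323 − 30 = 293 left.
August 2008 has 31 days: 293 − 31 = 262 left.
July 2008 has 31 days: 262 − 31 = 231 left.
June 2008 has 30 days: 231 − 30 = 201 left.
May 2008 has 31 days: 201 − 31 = 170 left.
April 2008 has 30 days: 170 − 30 = 140 left.
March 2008 has 31 days: 140 − 31 = 109 left.
February 2008 has 29 days (2008 is a leap year): 109 − 29 = 80 left.
January 2008 has 31 days: 80 − 31 = 49 left.
December 2007 has 31 days: 49 − 31 = 18 left.
November 2007 has 30 days; 30 − 18 = 12 → November 12, 2007.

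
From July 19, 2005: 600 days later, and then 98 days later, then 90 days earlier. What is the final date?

March 19, 2007

Advancing 600 days from July 19, 2005:
July has 31 days, so 31 − 19 = 12 days remain after July 19, 2005; 600 − 12 = 588 left.
August 2005 has 31 days: 588 − 31 = 557 left.
September 2005 has 30 days: 557 − 30 = 527 left.
October 2005 has 31 days: 527 − 31 = 496 left.
November 2005 has 30 days: 496 − 30 = 466 left.
December 2005 has 31 days: 466 − 31 = 435 left.
January 2006 has 31 days: 435 − 31 = 404 left.
February 2006 has 28 days (2006 is not a leap year): 404 − 28 = 376 left.
March 2006 has 31 days: 376 − 31 = 345 left.
April 2006 has 30 days: 345 − 30 = 315 left.
May 2006 has 31 days: 315 − 31 = 284 left.
June 2006 has 30 days: 284 − 30 = 254 left.
July 2006 has 31 days: 254 − 31 = 223 left.
August 2006 has 31 days: 223 − 31 = 192 left.
September 2006 has 30 days: 192 − 30 = 162 left.
October 2006 has 31 days: 162 − 31 = 131 left.
November 2006 has 30 days: 131 − 30 = 101 left.
December 2006 has 31 days: 101 − 31 = 70 left.
January 2007 has 31 days: 70 − 31 = 39 left.
February 2007 has 28 days (2007 is not a leap year): 39 − 28 = 11 left.
11 days into March 2007 → March 11, 2007.
Advancing 98 days from March 11, 2007:
March has 31 days, so 31 − 11 = 20 days remain after March 11, 2007; 98 − 20 = 78 left.
April 2007 has 30 days: 78 − 30 = 48 left.
May 2007 has 31 days: 48 − 31 = 17 left.
17 days into June 2007 → June 17, 2007.
Counting back 90 days from June 17, 2007:
Going back 17 days from June 17, 2007 reaches the end of the previous month; 90 − 17 = 73 left.
May 2007 has 31 days: 73 − 31 = 42 left.
April 2007 has 30 days: 42 − 30 = 12 left.
March 2007 has 31 days; 31 − 12 = 19 → March 19, 2007.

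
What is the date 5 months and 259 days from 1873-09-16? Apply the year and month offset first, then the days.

Counting forward 5 months and 259 days from September 16, 1873: first the month/year part, then the days.
month 9 + 5 = 14, which is month 2 of year 1874 → February 1874.
Day 16 is valid in February, giving February 16, 1874.
Now add 259 days from February 16, 1874.
February has 28 days, so 28 − 16 = 12 days remain after February 16, 1874; 259 − 12 = 247 left.
March 1874 has 31 days: 247 − 31 = 216 left.
April 1874 has 30 days: 216 − 30 = 186 left.
May 1874 has 31 days: 186 − 31 = 155 left.
June 1874 has 30 days: 155 − 30 = 125 left.
July 1874 has 31 days: 125 − 31 = 94 left.
August 1874 has 31 days: 94 − 31 = 63 left.
September 1874 has 30 days: 63 − 30 = 33 left.
October 1874 has 31 days: 33 − 31 = 2 left.
2 days into November 1874 → November 2, 1874.

November 2, 1874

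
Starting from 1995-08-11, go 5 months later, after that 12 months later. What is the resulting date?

January 11, 1997

Adding 5 months from August 11, 1995:
month 8 + 5 = 13, which is month 1 of year 1996 → January 1996.
Day 11 is valid in January, giving January 11, 1996.
Advancing 12 months from January 11, 1996:
month 1 + 12 = 13, which is month 1 of year 1997 → January 1997.
Day 11 is valid in January, giving January 11, 1997.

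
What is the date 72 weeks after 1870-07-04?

November 20, 1871

Adding 72 weeks = 504 days from July 4, 1870.
July has 31 days, so 31 − 4 = 27 days remain after July 4, 1870; 504 − 27 = 477 left.
August 1870 has 31 days: 477 − 31 = 446 left.
September 1870 has 30 days: 446 − 30 = 416 left.
October 1870 has 31 days: 416 − 31 = 385 left.
November 1870 has 30 days: 385 − 30 = 355 left.
December 1870 has 31 days: 355 − 31 = 324 left.
January 1871 has 31 days: 324 − 31 = 293 left.
February 1871 has 28 days (1871 is not a leap year): 293 − 28 = 265 left.
March 1871 has 31 days: 265 − 31 = 234 left.
April 1871 has 30 days: 234 − 30 = 204 left.
May 1871 has 31 days: 204 − 31 = 173 left.
June 1871 has 30 days: 173 − 30 = 143 left.
July 1871 has 31 days: 143 − 31 = 112 left.
August 1871 has 31 days: 112 − 31 = 81 left.
September 1871 has 30 days: 81 − 30 = 51 left.
October 1871 has 31 days: 51 − 31 = 20 left.
20 days into November 1871 → November 20, 1871.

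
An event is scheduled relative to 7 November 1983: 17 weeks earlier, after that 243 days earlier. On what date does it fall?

November 10, 1982

Going back 17 weeks (= 119 days) from November 7, 1983:
Going back 7 days from November 7, 1983 reaches the end of the previous month; 119 − 7 = 112 left.
October 1983 has 31 days: 112 − 31 = 81 left.
September 1983 has 30 days: 81 − 30 = 51 left.
August 1983 has 31 days: 51 − 31 = 20 left.
July 1983 has 31 days; 31 − 20 = 11 → July 11, 1983.
Counting back 243 days from July 11, 1983:
Going back 11 days from July 11, 1983 reaches the end of the previous month; 243 − 11 = 232 left.
June 1983 has 30 days: 232 − 30 = 202 left.
May 1983 has 31 days: 202 − 31 = 171 left.
April 1983 has 30 days: 171 − 30 = 141 left.
March 1983 has 31 days: 141 − 31 = 110 left.
February 1983 has 28 days (1983 is not a leap year): 110 − 28 = 82 left.
January 1983 has 31 days: 82 − 31 = 51 left.
December 1982 has 31 days: 51 − 31 = 20 left.
November 1982 has 30 days; 30 − 20 = 10 → November 10, 1982.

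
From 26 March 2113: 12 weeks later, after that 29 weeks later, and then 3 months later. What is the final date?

Adding 12 weeks (= 84 days) from March 26, 2113:
March has 31 days, so 31 − 26 = 5 days remain after March 26, 2113; 84 − 5 = 79 left.
April 2113 has 30 days: 79 − 30 = 49 left.
May 2113 has 31 days: 49 − 31 = 18 left.
18 days into June 2113 → June 18, 2113.
Advancing 29 weeks (= 203 days) from June 18, 2113:
June has 30 days, so 30 − 18 = 12 days remain after June 18, 2113; 203 − 12 = 191 left.
July 2113 has 31 days: 191 − 31 = 160 left.
August 2113 has 31 days: 160 − 31 = 129 left.
September 2113 has 30 days: 129 − 30 = 99 left.
October 2113 has 31 days: 99 − 31 = 68 left.
November 2113 has 30 days: 68 − 30 = 38 left.
December 2113 has 31 days: 38 − 31 = 7 left.
7 days into January 2114 → January 7, 2114.
Advancing 3 months from January 7, 2114:
month 1 + 3 = 4 → April 2114.
Day 7 is valid in April, giving April 7, 2114.

April 7, 2114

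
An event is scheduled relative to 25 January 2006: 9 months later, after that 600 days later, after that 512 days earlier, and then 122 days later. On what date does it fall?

May 23, 2007

Adding 9 months from January 25, 2006:
month 1 + 9 = 10 → October 2006.
Day 25 is valid in October, giving October 25, 2006.
Counting forward 600 days from October 25, 2006:
October has 31 days, so 31 − 25 = 6 days remain after October 25, 2006; 600 − 6 = 594 left.
November 2006 has 30 days: 594 − 30 = 564 left.
December 2006 has 31 days: 564 − 31 = 533 left.
January 2007 has 31 days: 533 − 31 = 502 left.
February 2007 has 28 days (2007 is not a leap year): 502 − 28 = 474 left.
March 2007 has 31 days: 474 − 31 = 443 left.
April 2007 has 30 days: 443 − 30 = 413 left.
May 2007 has 31 days: 413 − 31 = 382 left.
June 2007 has 30 days: 382 − 30 = 352 left.
July 2007 has 31 days: 352 − 31 = 321 left.
August 2007 has 31 days: 321 − 31 = 290 left.
September 2007 has 30 days: 290 − 30 = 260 left.
October 2007 has 31 days: 260 − 31 = 229 left.
November 2007 has 30 days: 229 − 30 = 199 left.
December 2007 has 31 days: 199 − 31 = 168 left.
January 2008 has 31 days: 168 − 31 = 137 left.
February 2008 has 29 days (2008 is a leap year): 137 − 29 = 108 left.
March 2008 has 31 days: 108 − 31 = 77 left.
April 2008 has 30 days: 77 − 30 = 47 left.
May 2008 has 31 days: 47 − 31 = 16 left.
16 days into June 2008 → June 16, 2008.
Going back 512 days from June 16, 2008:
Going back 16 days from June 16, 2008 reaches the end of the previous month; 512 − 16 = 496 left.
May 2008 has 31 days: 496 − 31 = 465 left.
April 2008 has 30 days: 465 − 30 = 435 left.
March 2008 has 31 days: 435 − 31 = 404 left.
February 2008 has 29 days (2008 is a leap year): 404 − 29 = 375 left.
January 2008 has 31 days: 375 − 31 = 344 left.
December 2007 has 31 days: 344 − 31 = 313 left.
November 2007 has 30 days: 313 − 30 = 283 left.
October 2007 has 31 days: 283 − 31 = 252 left.
September 2007 has 30 days: 252 − 30 = 222 left.
August 2007 has 31 days: 222 − 31 = 191 left.
July 2007 has 31 days: 191 − 31 = 160 left.
June 2007 has 30 days: 160 − 30 = 130 left.
May 2007 has 31 days: 130 − 31 = 99 left.
April 2007 has 30 days: 99 − 30 = 69 left.
March 2007 has 31 days: 69 − 31 = 38 left.
February 2007 has 28 days (2007 is not a leap year): 38 − 28 = 10 left.
January 2007 has 31 days; 31 − 10 = 21 → January 21, 2007.
Counting forward 122 days from January 21, 2007:
January has 31 days, so 31 − 21 = 10 days remain after January 21, 2007; 122 − 10 = 112 left.
February 2007 has 28 days (2007 is not a leap year): 112 − 28 = 84 left.
March 2007 has 31 days: 84 − 31 = 53 left.
April 2007 has 30 days: 53 − 30 = 23 left.
23 days into May 2007 → May 23, 2007.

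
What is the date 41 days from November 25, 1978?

January 5, 1979

Counting forward 41 days from November 25, 1978.
November has 30 days, so 30 − 25 = 5 days remain after November 25, 1978; 41 − 5 = 36 left.
December 1978 has 31 days: 36 − 31 = 5 left.
5 days into January 1979 → January 5, 1979.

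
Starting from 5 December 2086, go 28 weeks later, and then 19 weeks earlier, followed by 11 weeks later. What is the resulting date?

Counting forward 28 weeks (= 196 days) from December 5, 2086:
December has 31 days, so 31 − 5 = 26 days remain after December 5, 2086; 196 − 26 = 170 left.
January 2087 has 31 days: 170 − 31 = 139 left.
February 2087 has 28 days (2087 is not a leap year): 139 − 28 = 111 left.
March 2087 has 31 days: 111 − 31 = 80 left.
April 2087 has 30 days: 80 − 30 = 50 left.
May 2087 has 31 days: 50 − 31 = 19 left.
19 days into June 2087 → June 19, 2087.
Counting back 19 weeks (= 133 days) from June 19, 2087:
Going back 19 days from June 19, 2087 reaches the end of the previous month; 133 − 19 = 114 left.
May 2087 has 31 days: 114 − 31 = 83 left.
April 2087 has 30 days: 83 − 30 = 53 left.
March 2087 has 31 days: 53 − 31 = 22 left.
February 2087 has 28 days; 28 − 22 = 6 → February 6, 2087.
Counting forward 11 weeks (= 77 days) from February 6, 2087:
February has 28 days, so 28 − 6 = 22 days remain after February 6, 2087; 77 − 22 = 55 left.
March 2087 has 31 days: 55 − 31 = 24 left.
24 days into April 2087 → April 24, 2087.

April 24, 2087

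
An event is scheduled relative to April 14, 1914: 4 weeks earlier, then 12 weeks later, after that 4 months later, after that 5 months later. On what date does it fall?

March 9, 1915

Counting back 4 weeks (= 28 days) from April 14, 1914:
Going back 14 days from April 14, 1914 reaches the end of the previous month; 28 − 14 = 14 left.
March 1914 has 31 days; 31 − 14 = 17 → March 17, 1914.
Adding 12 weeks (= 84 days) from March 17, 1914:
March has 31 days, so 31 − 17 = 14 days remain after March 17, 1914; 84 − 14 = 70 left.
April 1914 has 30 days: 70 − 30 = 40 left.
May 1914 has 31 days: 40 − 31 = 9 left.
9 days into June 1914 → June 9, 1914.
Adding 4 months from June 9, 1914:
month 6 + 4 = 10 → October 1914.
Day 9 is valid in October, giving October 9, 1914.
Counting forward 5 months from October 9, 1914:
month 10 + 5 = 15, which is month 3 of year 1915 → March 1915.
Day 9 is valid in March, giving March 9, 1915.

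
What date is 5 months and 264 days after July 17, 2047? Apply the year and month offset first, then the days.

September 6, 2048

Advancing 5 months and 264 days from July 17, 2047: first the month/year part, then the days.
month 7 + 5 = 12 → December 2047.
Day 17 is valid in December, giving December 17, 2047.
Now add 264 days from December 17, 2047.
December has 31 days, so 31 − 17 = 14 days remain after December 17, 2047; 264 − 14 = 250 left.
January 2048 has 31 days: 250 − 31 = 219 left.
February 2048 has 29 days (2048 is a leap year): 219 − 29 = 190 left.
March 2048 has 31 days: 190 − 31 = 159 left.
April 2048 has 30 days: 159 − 30 = 129 left.
May 2048 has 31 days: 129 − 31 = 98 left.
June 2048 has 30 days: 98 − 30 = 68 left.
July 2048 has 31 days: 68 − 31 = 37 left.
August 2048 has 31 days: 37 − 31 = 6 left.
6 days into September 2048 → September 6, 2048.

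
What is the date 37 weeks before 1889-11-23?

March 9, 1889

Subtracting 37 weeks = 259 days from November 23, 1889.
Going back 23 days from November 23, 1889 reaches the end of the previous month; 259 − 23 = 236 left.
October 1889 has 31 days: 236 − 31 = 205 left.
September 1889 has 30 days: 205 − 30 = 175 left.
August 1889 has 31 days: 175 − 31 = 144 left.
July 1889 has 31 days: 144 − 31 = 113 left.
June 1889 has 30 days: 113 − 30 = 83 left.
May 1889 has 31 days: 83 − 31 = 52 left.
April 1889 has 30 days: 52 − 30 = 22 left.
March 1889 has 31 days; 31 − 22 = 9 → March 9, 1889.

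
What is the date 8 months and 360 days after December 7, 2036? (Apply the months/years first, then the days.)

August 2, 2038

Adding 8 months and 360 days from December 7, 2036: first the month/year part, then the days.
month 12 + 8 = 20, which is month 8 of year 2037 → August 2037.
Day 7 is valid in August, giving August 7, 2037.
Now add 360 days from August 7, 2037.
August has 31 days, so 31 − 7 = 24 days remain after August 7, 2037; 360 − 24 = 336 left.
September 2037 has 30 days: 336 − 30 = 306 left.
October 2037 has 31 days: 306 − 31 = 275 left.
November 2037 has 30 days: 275 − 30 = 245 left.
December 2037 has 31 days: 245 − 31 = 214 left.
January 2038 has 31 days: 214 − 31 = 183 left.
February 2038 has 28 days (2038 is not a leap year): 183 − 28 = 155 left.
March 2038 has 31 days: 155 − 31 = 124 left.
April 2038 has 30 days: 124 − 30 = 94 left.
May 2038 has 31 days: 94 − 31 = 63 left.
June 2038 has 30 days: 63 − 30 = 33 left.
July 2038 has 31 days: 33 − 31 = 2 left.
2 days into August 2038 → August 2, 2038.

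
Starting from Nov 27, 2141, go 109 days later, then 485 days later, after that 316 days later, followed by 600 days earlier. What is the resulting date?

Advancing 109 days from November 27, 2141:
November has 30 days, so 30 − 27 = 3 days remain after November 27, 2141; 109 − 3 = 106 left.
December 2141 has 31 days: 106 − 31 = 75 left.
January 2142 has 31 days: 75 − 31 = 44 left.
February 2142 has 28 days (2142 is not a leap year): 44 − 28 = 16 left.
16 days into March 2142 → March 16, 2142.
Adding 485 days from March 16, 2142:
March has 31 days, so 31 − 16 = 15 days remain after March 16, 2142; 485 − 15 = 470 left.
April 2142 has 30 days: 470 − 30 = 440 left.
May 2142 has 31 days: 440 − 31 = 409 left.
June 2142 has 30 days: 409 − 30 = 379 left.
July 2142 has 31 days: 379 − 31 = 348 left.
August 2142 has 31 days: 348 − 31 = 317 left.
September 2142 has 30 days: 317 − 30 = 287 left.
October 2142 has 31 days: 287 − 31 = 256 left.
November 2142 has 30 days: 256 − 30 = 226 left.
December 2142 has 31 days: 226 − 31 = 195 left.
January 2143 has 31 days: 195 − 31 = 164 left.
February 2143 has 28 days (2143 is not a leap year): 164 − 28 = 136 left.
March 2143 has 31 days: 136 − 31 = 105 left.
April 2143 has 30 days: 105 − 30 = 75 left.
May 2143 has 31 days: 75 − 31 = 44 left.
June 2143 has 30 days: 44 − 30 = 14 left.
14 days into July 2143 → July 14, 2143.
Advancing 316 days from July 14, 2143:
July has 31 days, so 31 − 14 = 17 days remain after July 14, 2143; 316 − 17 = 299 left.
August 2143 has 31 days: 299 − 31 = 268 left.
September 2143 has 30 days: 268 − 30 = 238 left.
October 2143 has 31 days: 238 − 31 = 207 left.
November 2143 has 30 days: 207 − 30 = 177 left.
December 2143 has 31 days: 177 − 31 = 146 left.
January 2144 has 31 days: 146 − 31 = 115 left.
February 2144 has 29 days (2144 is a leap year): 115 − 29 = 86 left.
March 2144 has 31 days: 86 − 31 = 55 left.
April 2144 has 30 days: 55 − 30 = 25 left.
25 days into May 2144 → May 25, 2144.
Going back 600 days from May 25, 2144:
Going back 25 days from May 25, 2144 reaches the end of the previous month; 600 − 25 = 575 left.
April 2144 has 30 days: 575 − 30 = 545 left.
March 2144 has 31 days: 545 − 31 = 514 left.
February 2144 has 29 days (2144 is a leap year): 514 − 29 = 485 left.
January 2144 has 31 days: 485 − 31 = 454 left.
December 2143 has 31 days: 454 − 31 = 423 left.
November 2143 has 30 days: 423 − 30 = 393 left.
October 2143 has 31 days: 393 − 31 = 362 left.
September 2143 has 30 days: 362 − 30 = 332 left.
August 2143 has 31 days: 332 − 31 = 301 left.
July 2143 has 31 days: 301 − 31 = 270 left.
June 2143 has 30 days: 270 − 30 = 240 left.
May 2143 has 31 days: 240 − 31 = 209 left.
April 2143 has 30 days: 209 − 30 = 179 left.
March 2143 has 31 days: 179 − 31 = 148 left.
February 2143 has 28 days (2143 is not a leap year): 148 − 28 = 120 left.
January 2143 has 31 days: 120 − 31 = 89 left.
December 2142 has 31 days: 89 − 31 = 58 left.
November 2142 has 30 days: 58 − 30 = 28 left.
October 2142 has 31 days; 31 − 28 = 3 → October 3, 2142.

October 3, 2142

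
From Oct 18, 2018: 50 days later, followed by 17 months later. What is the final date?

Adding 50 days from October 18, 2018:
October has 31 days, so 31 − 18 = 13 days remain after October 18, 2018; 50 − 13 = 37 left.
November 2018 has 30 days: 37 − 30 = 7 left.
7 days into December 2018 → December 7, 2018.
Advancing 17 months from December 7, 2018:
month 12 + 17 = 29, which is month 5 of year 2020 → May 2020.
Day 7 is valid in May, giving May 7, 2020.

May 7, 2020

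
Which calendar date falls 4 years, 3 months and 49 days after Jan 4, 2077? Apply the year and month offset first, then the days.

Adding 4 years, 3 months and 49 days from January 4, 2077: first the month/year part, then the days.
+4 years → 2081; month 1 + 3 = 4 → April 2081.
Day 4 is valid in April, giving April 4, 2081.
Now add 49 days from April 4, 2081.
April has 30 days, so 30 − 4 = 26 days remain after April 4, 2081; 49 − 26 = 23 left.
23 days into May 2081 → May 23, 2081.

May 23, 2081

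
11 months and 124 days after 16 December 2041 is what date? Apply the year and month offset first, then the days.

March 20, 2043

Advancing 11 months and 124 days from December 16, 2041: first the month/year part, then the days.
month 12 + 11 = 23, which is month 11 of year 2042 → November 2042.
Day 16 is valid in November, giving November 16, 2042.
Now add 124 days from November 16, 2042.
November has 30 days, so 30 − 16 = 14 days remain after November 16, 2042; 124 − 14 = 110 left.
December 2042 has 31 days: 110 − 31 = 79 left.
January 2043 has 31 days: 79 − 31 = 48 left.
February 2043 has 28 days (2043 is not a leap year): 48 − 28 = 20 left.
20 days into March 2043 → March 20, 2043.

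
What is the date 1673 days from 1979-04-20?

Counting forward 1673 days from April 20, 1979.
April has 30 days, so 30 − 20 = 10 days remain after April 20, 1979; 1673 − 10 = 1663 left.
May 1979 has 31 days: 1663 − 31 = 1632 left.
June 1979 has 30 days: 1632 − 30 = 1602 left.
July 1979 has 31 days: 1602 − 31 = 1571 left.
August 1979 has 31 days: 1571 − 31 = 1540 left.
September 1979 has 30 days: 1540 − 30 = 1510 left.
October 1979 has 31 days: 1510 − 31 = 1479 left.
November 1979 has 30 days: 1479 − 30 = 1449 left.
December 1979 has 31 days: 1449 − 31 = 1418 left.
January 1980 has 31 days: 1418 − 31 = 1387 left.
February 1980 has 29 days (1980 is a leap year): 1387 − 29 = 1358 left.
March 1980 has 31 days: 1358 − 31 = 1327 left.
April 1980 has 30 days: 1327 − 30 = 1297 left.
May 1980 has 31 days: 1297 − 31 = 1266 left.
June 1980 has 30 days: 1266 − 30 = 1236 left.
July 1980 has 31 days: 1236 − 31 = 1205 left.
August 1980 has 31 days: 1205 − 31 = 1174 left.
September 1980 has 30 days: 1174 − 30 = 1144 left.
October 1980 has 31 days: 1144 − 31 = 1113 left.
November 1980 has 30 days: 1113 − 30 = 1083 left.
December 1980 has 31 days: 1083 − 31 = 1052 left.
January 1981 has 31 days: 1052 − 31 = 1021 left.
February 1981 has 28 days (1981 is not a leap year): 1021 − 28 = 993 left.
March 1981 has 31 days: 993 − 31 = 962 left.
April 1981 has 30 days: 962 − 30 = 932 left.
May 1981 has 31 days: 932 − 31 = 901 left.
June 1981 has 30 days: 901 − 30 = 871 left.
July 1981 has 31 days: 871 − 31 = 840 left.
August 1981 has 31 days: 840 − 31 = 809 left.
September 1981 has 30 days: 809 − 30 = 779 left.
October 1981 has 31 days: 779 − 31 = 748 left.
November 1981 has 30 days: 748 − 30 = 718 left.
December 1981 has 31 days: 718 − 31 = 687 left.
January 1982 has 31 days: 687 − 31 = 656 left.
February 1982 has 28 days (1982 is not a leap year): 656 − 28 = 628 left.
March 1982 has 31 days: 628 − 31 = 597 left.
April 1982 has 30 days: 597 − 30 = 567 left.
May 1982 has 31 days: 567 − 31 = 536 left.
June 1982 has 30 days: 536 − 30 = 506 left.
July 1982 has 31 days: 506 − 31 = 475 left.
August 1982 has 31 days: 475 − 31 = 444 left.
September 1982 has 30 days: 444 − 30 = 414 left.
October 1982 has 31 days: 414 − 31 = 383 left.
November 1982 has 30 days: 383 − 30 = 353 left.
December 1982 has 31 days: 353 − 31 = 322 left.
January 1983 has 31 days: 322 − 31 = 291 left.
February 1983 has 28 days (1983 is not a leap year): 291 − 28 = 263 left.
March 1983 has 31 days: 263 − 31 = 232 left.
April 1983 has 30 days: 232 − 30 = 202 left.
May 1983 has 31 days: 202 − 31 = 171 left.
June 1983 has 30 days: 171 − 30 = 141 left.
July 1983 has 31 days: 141 − 31 = 110 left.
August 1983 has 31 days: 110 − 31 = 79 left.
September 1983 has 30 days: 79 − 30 = 49 left.
October 1983 has 31 days: 49 − 31 = 18 left.
18 days into November 1983 → November 18, 1983.

November 18, 1983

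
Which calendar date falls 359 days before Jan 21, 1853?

January 28, 1852

Subtracting 359 days from January 21, 1853.
Going back 21 days from January 21, 1853 reaches the end of the previous month; 359 − 21 = 338 left.
December 1852 has 31 days: 338 − 31 = 307 left.
November 1852 has 30 days: 307 − 30 = 277 left.
October 1852 has 31 days: 277 − 31 = 246 left.
September 1852 has 30 days: 246 − 30 = 216 left.
August 1852 has 31 days: 216 − 31 = 185 left.
July 1852 has 31 days: 185 − 31 = 154 left.
June 1852 has 30 days: 154 − 30 = 124 left.
May 1852 has 31 days: 124 − 31 = 93 left.
April 1852 has 30 days: 93 − 30 = 63 left.
March 1852 has 31 days: 63 − 31 = 32 left.
February 1852 has 29 days (1852 is a leap year): 32 − 29 = 3 left.
January 1852 has 31 days; 31 − 3 = 28 → January 28, 1852.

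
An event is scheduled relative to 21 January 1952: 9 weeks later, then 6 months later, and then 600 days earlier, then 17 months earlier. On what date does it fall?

Counting forward 9 weeks (= 63 days) from January 21, 1952:
January has 31 days, so 31 − 21 = 10 days remain after January 21, 1952; 63 − 10 = 53 left.
February 1952 has 29 days (1952 is a leap year): 53 − 29 = 24 left.
24 days into March 1952 → March 24, 1952.
Counting forward 6 months from March 24, 1952:
month 3 + 6 = 9 → September 1952.
Day 24 is valid in September, giving September 24, 1952.
Counting back 600 days from September 24, 1952:
Going back 24 days from September 24, 1952 reaches the end of the previous month; 600 − 24 = 576 left.
August 1952 has 31 days: 576 − 31 = 545 left.
July 1952 has 31 days: 545 − 31 = 514 left.
June 1952 has 30 days: 514 − 30 = 484 left.
May 1952 has 31 days: 484 − 31 = 453 left.
April 1952 has 30 days: 453 − 30 = 423 left.
March 1952 has 31 days: 423 − 31 = 392 left.
February 1952 has 29 days (1952 is a leap year): 392 − 29 = 363 left.
January 1952 has 31 days: 363 − 31 = 332 left.
December 1951 has 31 days: 332 − 31 = 301 left.
November 1951 has 30 days: 301 − 30 = 271 left.
October 1951 has 31 days: 271 − 31 = 240 left.
September 1951 has 30 days: 240 − 30 = 210 left.
August 1951 has 31 days: 210 − 31 = 179 left.
July 1951 has 31 days: 179 − 31 = 148 left.
June 1951 has 30 days: 148 − 30 = 118 left.
May 1951 has 31 days: 118 − 31 = 87 left.
April 1951 has 30 days: 87 − 30 = 57 left.
March 1951 has 31 days: 57 − 31 = 26 left.
February 1951 has 28 days; 28 − 26 = 2 → February 2, 1951.
Counting back 17 months from February 2, 1951:
month 2 − 17 = -15, which is month 9 of year 1949 → September 1949.
Day 2 is valid in September, giving September 2, 1949.

September 2, 1949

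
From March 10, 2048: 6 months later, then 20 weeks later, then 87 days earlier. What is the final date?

Adding 6 months from March 10, 2048:
month 3 + 6 = 9 → September 2048.
Day 10 is valid in September, giving September 10, 2048.
Adding 20 weeks (= 140 days) from September 10, 2048:
September has 30 days, so 30 − 10 = 20 days remain after September 10, 2048; 140 − 20 = 120 left.
October 2048 has 31 days: 120 − 31 = 89 left.
November 2048 has 30 days: 89 − 30 = 59 left.
December 2048 has 31 days: 59 − 31 = 28 left.
28 days into January 2049 → January 28, 2049.
Subtracting 87 days from January 28, 2049:
Going back 28 days from January 28, 2049 reaches the end of the previous month; 87 − 28 = 59 left.
December 2048 has 31 days: 59 − 31 = 28 left.
November 2048 has 30 days; 30 − 28 = 2 → November 2, 2048.

November 2, 2048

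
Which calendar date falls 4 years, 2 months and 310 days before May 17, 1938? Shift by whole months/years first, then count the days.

Counting back 4 years, 2 months and 310 days from May 17, 1938: first the month/year part, then the days.
-4 years → 1934; month 5 − 2 = 3 → March 1934.
Day 17 is valid in March, giving March 17, 1934.
Now subtract 310 days from March 17, 1934.
Going back 17 days from March 17, 1934 reaches the end of the previous month; 310 − 17 = 293 left.
February 1934 has 28 days (1934 is not a leap year): 293 − 28 = 265 left.
January 1934 has 31 days: 265 − 31 = 234 left.
December 1933 has 31 days: 234 − 31 = 203 left.
November 1933 has 30 days: 203 − 30 = 173 left.
October 1933 has 31 days: 173 − 31 = 142 left.
September 1933 has 30 days: 142 − 30 = 112 left.
August 1933 has 31 days: 112 − 31 = 81 left.
July 1933 has 31 days: 81 − 31 = 50 left.
June 1933 has 30 days: 50 − 30 = 20 left.
May 1933 has 31 days; 31 − 20 = 11 → May 11, 1933.

May 11, 1933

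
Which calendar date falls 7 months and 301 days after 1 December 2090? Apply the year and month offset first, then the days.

April 27, 2092

Advancing 7 months and 301 days from December 1, 2090: first the month/year part, then the days.
month 12 + 7 = 19, which is month 7 of year 2091 → July 2091.
Day 1 is valid in July, giving July 1, 2091.
Now add 301 days from July 1, 2091.
July has 31 days, so 31 − 1 = 30 days remain after July 1, 2091; 301 − 30 = 271 left.
August 2091 has 31 days: 271 − 31 = 240 left.
September 2091 has 30 days: 240 − 30 = 210 left.
October 2091 has 31 days: 210 − 31 = 179 left.
November 2091 has 30 days: 179 − 30 = 149 left.
December 2091 has 31 days: 149 − 31 = 118 left.
January 2092 has 31 days: 118 − 31 = 87 left.
February 2092 has 29 days (2092 is a leap year): 87 − 29 = 58 left.
March 2092 has 31 days: 58 − 31 = 27 left.
27 days into April 2092 → April 27, 2092.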